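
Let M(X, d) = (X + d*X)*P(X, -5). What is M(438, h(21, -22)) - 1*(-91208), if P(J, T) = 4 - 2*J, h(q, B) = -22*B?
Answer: -185147752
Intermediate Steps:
M(X, d) = (4 - 2*X)*(X + X*d) (M(X, d) = (X + d*X)*(4 - 2*X) = (X + X*d)*(4 - 2*X) = (4 - 2*X)*(X + X*d))
M(438, h(21, -22)) - 1*(-91208) = -2*438*(1 - 22*(-22))*(-2 + 438) - 1*(-91208) = -2*438*(1 + 484)*436 + 91208 = -2*438*485*436 + 91208 = -185238960 + 91208 = -185147752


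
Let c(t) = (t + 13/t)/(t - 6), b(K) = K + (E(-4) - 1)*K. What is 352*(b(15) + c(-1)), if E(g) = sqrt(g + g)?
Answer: 704 + 10560*I*sqrt(2) ≈ 704.0 + 14934.0*I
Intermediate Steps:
E(g) = sqrt(2)*sqrt(g) (E(g) = sqrt(2*g) = sqrt(2)*sqrt(g))
b(K) = K + K*(-1 + 2*I*sqrt(2)) (b(K) = K + (sqrt(2)*sqrt(-4) - 1)*K = K + (sqrt(2)*(2*I) - 1)*K = K + (2*I*sqrt(2) - 1)*K = K + (-1 + 2*I*sqrt(2))*K = K + K*(-1 + 2*I*sqrt(2)))
c(t) = (t + 13/t)/(-6 + t)
352*(b(15) + c(-1)) = 352*(2*I*15*sqrt(2) + (13 + (-1)**2)/((-1)*(-6 - 1))) = 352*(30*I*sqrt(2) - 1*(13 + 1)/(-7)) = 352*(30*I*sqrt(2) - 1*(-1/7)*14) = 352*(30*I*sqrt(2) + 2) = 352*(2 + 30*I*sqrt(2)) = 704 + 10560*I*sqrt(2)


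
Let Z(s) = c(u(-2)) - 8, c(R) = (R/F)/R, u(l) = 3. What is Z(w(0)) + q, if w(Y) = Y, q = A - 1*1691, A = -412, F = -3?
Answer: -6334/3 ≈ -2111.3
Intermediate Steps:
q = -2103 (q = -412 - 1*1691 = -412 - 1691 = -2103)
c(R) = -⅓ (c(R) = (R/(-3))/R = (R*(-⅓))/R = (-R/3)/R = -⅓)
Z(s) = -25/3 (Z(s) = -⅓ - 8 = -25/3)
Z(w(0)) + q = -25/3 - 2103 = -6334/3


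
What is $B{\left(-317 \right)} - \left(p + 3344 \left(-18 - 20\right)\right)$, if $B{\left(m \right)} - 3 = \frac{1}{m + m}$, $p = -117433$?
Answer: $\frac{155018071}{634} \approx 2.4451 \cdot 10^{5}$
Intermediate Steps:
$B{\left(m \right)} = 3 + \frac{1}{2 m}$ ($B{\left(m \right)} = 3 + \frac{1}{m + m} = 3 + \frac{1}{2 m}$)
$B{\left(-317 \right)} - \left(p + 3344 \left(-18 - 20\right)\right) = \left(3 + \frac{1}{2 \left(-317\right)}\right) - \left(-117433 + 3344 \left(-18 - 20\right)\right) = \left(3 + \frac{1}{2} \left(- \frac{1}{317}\right)\right) - \left(-117433 + 3344 \left(-18 - 20\right)\right) = \left(3 - \frac{1}{634}\right) - \left(-117433 + 3344 \left(-38\right)\right) = \frac{1901}{634} - \left(-117433 - 127072\right) = \frac{1901}{634} - -244505 = \frac{1901}{634} + 244505 = \frac{155018071}{634}$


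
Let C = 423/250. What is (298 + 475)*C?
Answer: 326979/250 ≈ 1307.9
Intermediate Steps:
C = 423/250 (C = 423*(1/250) = 423/250 ≈ 1.6920)
(298 + 475)*C = (298 + 475)*(423/250) = 773*(423/250) = 326979/250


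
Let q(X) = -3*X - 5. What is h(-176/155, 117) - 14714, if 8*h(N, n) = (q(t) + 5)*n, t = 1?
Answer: -118063/8 ≈ -14758.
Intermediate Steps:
q(X) = -5 - 3*X
h(N, n) = -3*n/8 (h(N, n) = (((-5 - 3*1) + 5)*n)/8 = (((-5 - 3) + 5)*n)/8 = ((-8 + 5)*n)/8 = (-3*n)/8 = -3*n/8)
h(-176/155, 117) - 14714 = -3/8*117 - 14714 = -351/8 - 14714 = -118063/8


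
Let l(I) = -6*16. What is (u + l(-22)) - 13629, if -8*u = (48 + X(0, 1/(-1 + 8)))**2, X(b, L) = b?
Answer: -14013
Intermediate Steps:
u = -288 (u = -(48 + 0)**2/8 = -1/8*48**2 = -1/8*2304 = -288)
l(I) = -96
(u + l(-22)) - 13629 = (-288 - 96) - 13629 = -384 - 13629 = -14013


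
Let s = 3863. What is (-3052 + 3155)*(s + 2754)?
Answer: 681551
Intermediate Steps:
(-3052 + 3155)*(s + 2754) = (-3052 + 3155)*(3863 + 2754) = 103*6617 = 681551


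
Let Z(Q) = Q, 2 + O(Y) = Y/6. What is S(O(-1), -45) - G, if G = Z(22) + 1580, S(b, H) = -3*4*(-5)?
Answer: -1542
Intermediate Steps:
O(Y) = -2 + Y/6
S(b, H) = 60 (S(b, H) = -12*(-5) = 60)
G = 1602 (G = 22 + 1580 = 1602)
S(O(-1), -45) - G = 60 - 1*1602 = 60 - 1602 = -1542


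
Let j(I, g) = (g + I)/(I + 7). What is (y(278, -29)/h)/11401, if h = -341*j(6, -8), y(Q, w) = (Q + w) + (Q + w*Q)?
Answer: -685/54374 ≈ -0.012598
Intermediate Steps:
j(I, g) = (I + g)/(7 + I)
y(Q, w) = w + 2*Q + Q*w (y(Q, w) = (Q + w) + (Q + Q*w) = w + 2*Q + Q*w)
h = 682/13 (h = -341*(6 - 8)/(7 + 6) = -341*(-2)/13 = -341*(-2/13) = 682/13 ≈ 52.462)
(y(278, -29)/h)/11401 = ((-29 + 2*278 + 278*(-29))/(682/13))/11401 = ((-29 + 556 - 8062)*(13/682))*(1/11401) = -7535*13/682*(1/11401) = -8905/62*1/11401 = -685/54374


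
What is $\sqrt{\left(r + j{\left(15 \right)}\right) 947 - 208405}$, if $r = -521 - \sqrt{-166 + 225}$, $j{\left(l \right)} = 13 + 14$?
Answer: $\sqrt{-676223 - 947 \sqrt{59}} \approx 826.74 i$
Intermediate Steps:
$j{\left(l \right)} = 27$
$r = -521 - \sqrt{59} \approx -528.68$
$\sqrt{\left(r + j{\left(15 \right)}\right) 947 - 208405} = \sqrt{\left(\left(-521 - \sqrt{59}\right) + 27\right) 947 - 208405} = \sqrt{\left(-494 - \sqrt{59}\right) 947 - 208405} = \sqrt{\left(-467818 - 947 \sqrt{59}\right) - 208405} = \sqrt{-676223 - 947 \sqrt{59}}$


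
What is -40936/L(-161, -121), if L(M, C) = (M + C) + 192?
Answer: 20468/45 ≈ 454.84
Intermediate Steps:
L(M, C) = 192 + C + M (L(M, C) = (C + M) + 192 = 192 + C + M)
-40936/L(-161, -121) = -40936/(192 - 121 - 161) = -40936/(-90) = -40936*(-1/90) = 20468/45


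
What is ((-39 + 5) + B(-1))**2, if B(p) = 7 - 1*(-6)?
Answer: 441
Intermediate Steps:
B(p) = 13 (B(p) = 7 + 6 = 13)
((-39 + 5) + B(-1))**2 = ((-39 + 5) + 13)**2 = (-34 + 13)**2 = (-21)**2 = 441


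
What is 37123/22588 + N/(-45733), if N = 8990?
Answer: 51540691/35621276 ≈ 1.4469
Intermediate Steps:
37123/22588 + N/(-45733) = 37123/22588 + 8990/(-45733) = 37123*(1/22588) + 8990*(-1/45733) = 37123/22588 - 310/1577 = 51540691/35621276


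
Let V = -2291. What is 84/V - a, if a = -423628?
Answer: 970531664/2291 ≈ 4.2363e+5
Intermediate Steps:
84/V - a = 84/(-2291) - 1*(-423628) = 84*(-1/2291) + 423628 = -84/2291 + 423628 = 970531664/2291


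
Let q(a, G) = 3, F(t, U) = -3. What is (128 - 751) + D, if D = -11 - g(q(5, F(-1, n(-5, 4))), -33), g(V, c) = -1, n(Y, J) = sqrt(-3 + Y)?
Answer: -633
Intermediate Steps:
D = -10 (D = -11 - 1*(-1) = -11 + 1 = -10)
(128 - 751) + D = (128 - 751) - 10 = -623 - 10 = -633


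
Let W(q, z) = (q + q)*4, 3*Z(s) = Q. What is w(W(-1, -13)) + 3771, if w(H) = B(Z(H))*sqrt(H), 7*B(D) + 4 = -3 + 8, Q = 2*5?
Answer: 3771 + 2*I*sqrt(2)/7 ≈ 3771.0 + 0.40406*I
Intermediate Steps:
Q = 10
Z(s) = 10/3 (Z(s) = (1/3)*10 = 10/3)
B(D) = 1/7 (B(D) = -4/7 + (-3 + 8)/7 = -4/7 + (1/7)*5 = -4/7 + 5/7 = 1/7)
W(q, z) = 8*q (W(q, z) = (2*q)*4 = 8*q)
w(H) = sqrt(H)/7
w(W(-1, -13)) + 3771 = sqrt(8*(-1))/7 + 3771 = sqrt(-8)/7 + 3771 = (2*I*sqrt(2))/7 + 3771 = 2*I*sqrt(2)/7 + 3771 = 3771 + 2*I*sqrt(2)/7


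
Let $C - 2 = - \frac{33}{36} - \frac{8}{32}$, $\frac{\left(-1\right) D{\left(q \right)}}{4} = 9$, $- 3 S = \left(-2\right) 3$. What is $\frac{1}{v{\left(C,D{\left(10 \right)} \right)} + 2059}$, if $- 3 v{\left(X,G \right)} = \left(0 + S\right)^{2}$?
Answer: $\frac{3}{6173} \approx 0.00048599$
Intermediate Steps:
$S = 2$ ($S = - \frac{\left(-2\right) 3}{3} = \left(- \frac{1}{3}\right) \left(-6\right) = 2$)
$D{\left(q \right)} = -36$ ($D{\left(q \right)} = \left(-4\right) 9 = -36$)
$C = \frac{5}{6}$ ($C = 2 - \left(\frac{1}{4} + \frac{11}{12}\right) = 2 - \frac{7}{6} = \frac{5}{6} \approx 0.83333$)
$v{\left(X,G \right)} = - \frac{4}{3}$ ($v{\left(X,G \right)} = - \frac{\left(0 + 2\right)^{2}}{3} = - \frac{2^{2}}{3} = \left(- \frac{1}{3}\right) 4 = - \frac{4}{3}$)
$\frac{1}{v{\left(C,D{\left(10 \right)} \right)} + 2059} = \frac{1}{- \frac{4}{3} + 2059} = \frac{1}{\frac{6173}{3}} = \frac{3}{6173}$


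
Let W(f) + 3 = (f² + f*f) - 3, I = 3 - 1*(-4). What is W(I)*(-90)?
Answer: -8280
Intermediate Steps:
I = 7 (I = 3 + 4 = 7)
W(f) = -6 + 2*f² (W(f) = -3 + ((f² + f*f) - 3) = -3 + ((f² + f²) - 3) = -3 + (2*f² - 3) = -3 + (-3 + 2*f²) = -6 + 2*f²)
W(I)*(-90) = (-6 + 2*7²)*(-90) = (-6 + 2*49)*(-90) = (-6 + 98)*(-90) = 92*(-90) = -8280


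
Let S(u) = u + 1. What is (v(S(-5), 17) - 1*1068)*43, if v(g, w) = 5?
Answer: -45709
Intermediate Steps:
S(u) = 1 + u
(v(S(-5), 17) - 1*1068)*43 = (5 - 1*1068)*43 = (5 - 1068)*43 = -1063*43 = -45709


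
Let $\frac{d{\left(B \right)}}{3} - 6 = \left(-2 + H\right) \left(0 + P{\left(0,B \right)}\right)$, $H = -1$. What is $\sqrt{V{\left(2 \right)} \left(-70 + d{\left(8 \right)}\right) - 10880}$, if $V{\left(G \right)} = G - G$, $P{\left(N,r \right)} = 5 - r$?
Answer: $8 i \sqrt{170} \approx 104.31 i$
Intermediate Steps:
$V{\left(G \right)} = 0$
$d{\left(B \right)} = -27 + 9 B$ ($d{\left(B \right)} = 18 + 3 \left(-2 - 1\right) \left(0 - \left(-5 + B\right)\right) = 18 + 3 \left(- 3 \left(5 - B\right)\right) = 18 + 3 \left(-15 + 3 B\right) = 18 + \left(-45 + 9 B\right) = -27 + 9 B$)
$\sqrt{V{\left(2 \right)} \left(-70 + d{\left(8 \right)}\right) - 10880} = \sqrt{0 \left(-70 + \left(-27 + 9 \cdot 8\right)\right) - 10880} = \sqrt{0 \left(-70 + \left(-27 + 72\right)\right) - 10880} = \sqrt{0 \left(-70 + 45\right) - 10880} = \sqrt{0 \left(-25\right) - 10880} = \sqrt{0 - 10880} = \sqrt{-10880} = 8 i \sqrt{170}$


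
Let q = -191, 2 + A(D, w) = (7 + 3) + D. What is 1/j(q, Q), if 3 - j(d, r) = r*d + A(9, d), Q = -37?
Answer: -1/7081 ≈ -0.00014122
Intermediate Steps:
A(D, w) = 8 + D (A(D, w) = -2 + ((7 + 3) + D) = -2 + (10 + D) = 8 + D)
j(d, r) = -14 - d*r (j(d, r) = 3 - (r*d + (8 + 9)) = 3 - (d*r + 17) = 3 - (17 + d*r) = 3 + (-17 - d*r) = -14 - d*r)
1/j(q, Q) = 1/(-14 - 1*(-191)*(-37)) = 1/(-14 - 7067) = 1/(-7081) = -1/7081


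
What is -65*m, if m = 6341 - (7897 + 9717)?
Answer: 732745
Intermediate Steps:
m = -11273 (m = 6341 - 1*17614 = 6341 - 17614 = -11273)
-65*m = -65*(-11273) = 732745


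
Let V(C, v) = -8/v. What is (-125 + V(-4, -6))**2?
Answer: 137641/9 ≈ 15293.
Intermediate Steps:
(-125 + V(-4, -6))**2 = (-125 - 8/(-6))**2 = (-125 - 8*(-1/6))**2 = (-125 + 4/3)**2 = (-371/3)**2 = 137641/9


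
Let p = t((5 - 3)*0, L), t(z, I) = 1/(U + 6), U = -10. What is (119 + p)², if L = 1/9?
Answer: 225625/16 ≈ 14102.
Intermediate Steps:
L = ⅑ ≈ 0.11111
t(z, I) = -¼ (t(z, I) = 1/(-10 + 6) = 1/(-4) = -¼)
p = -¼ ≈ -0.25000
(119 + p)² = (119 - ¼)² = (475/4)² = 225625/16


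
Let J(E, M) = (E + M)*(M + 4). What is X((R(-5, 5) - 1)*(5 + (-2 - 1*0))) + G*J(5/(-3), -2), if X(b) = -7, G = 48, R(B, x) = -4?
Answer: -359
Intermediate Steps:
J(E, M) = (4 + M)*(E + M) (J(E, M) = (E + M)*(4 + M) = (4 + M)*(E + M))
X((R(-5, 5) - 1)*(5 + (-2 - 1*0))) + G*J(5/(-3), -2) = -7 + 48*((-2)² + 4*(5/(-3)) + 4*(-2) + (5/(-3))*(-2)) = -7 + 48*(4 + 4*(5*(-⅓)) - 8 + (5*(-⅓))*(-2)) = -7 + 48*(4 + 4*(-5/3) - 8 - 5/3*(-2)) = -7 + 48*(4 - 20/3 - 8 + 10/3) = -7 + 48*(-22/3) = -7 - 352 = -359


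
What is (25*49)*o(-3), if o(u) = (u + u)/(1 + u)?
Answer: 3675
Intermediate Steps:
o(u) = 2*u/(1 + u) (o(u) = (2*u)/(1 + u) = 2*u/(1 + u))
(25*49)*o(-3) = (25*49)*(2*(-3)/(1 - 3)) = 1225*(2*(-3)/(-2)) = 1225*(2*(-3)*(-½)) = 1225*3 = 3675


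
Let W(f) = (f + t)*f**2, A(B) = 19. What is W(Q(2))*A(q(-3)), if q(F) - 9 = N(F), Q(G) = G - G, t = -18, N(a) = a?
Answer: 0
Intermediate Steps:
Q(G) = 0
q(F) = 9 + F
W(f) = f**2*(-18 + f) (W(f) = (f - 18)*f**2 = (-18 + f)*f**2 = f**2*(-18 + f))
W(Q(2))*A(q(-3)) = (0**2*(-18 + 0))*19 = (0*(-18))*19 = 0*19 = 0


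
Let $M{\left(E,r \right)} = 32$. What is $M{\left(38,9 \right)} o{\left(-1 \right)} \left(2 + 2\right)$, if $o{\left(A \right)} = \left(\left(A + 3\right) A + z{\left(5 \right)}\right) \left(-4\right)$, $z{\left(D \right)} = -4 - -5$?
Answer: $512$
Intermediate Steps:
$z{\left(D \right)} = 1$ ($z{\left(D \right)} = -4 + 5 = 1$)
$o{\left(A \right)} = -4 - 4 A \left(3 + A\right)$ ($o{\left(A \right)} = \left(\left(A + 3\right) A + 1\right) \left(-4\right) = \left(\left(3 + A\right) A + 1\right) \left(-4\right) = \left(A \left(3 + A\right) + 1\right) \left(-4\right) = \left(1 + A \left(3 + A\right)\right) \left(-4\right) = -4 - 4 A \left(3 + A\right)$)
$M{\left(38,9 \right)} o{\left(-1 \right)} \left(2 + 2\right) = 32 \left(-4 - -12 - 4 \left(-1\right)^{2}\right) \left(2 + 2\right) = 32 \left(-4 + 12 - 4\right) 4 = 32 \cdot 4 \cdot 4 = 32 \cdot 16 = 512$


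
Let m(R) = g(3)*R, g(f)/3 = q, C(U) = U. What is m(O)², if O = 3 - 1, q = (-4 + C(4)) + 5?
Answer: 900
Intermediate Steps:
q = 5 (q = (-4 + 4) + 5 = 0 + 5 = 5)
g(f) = 15 (g(f) = 3*5 = 15)
O = 2
m(R) = 15*R
m(O)² = (15*2)² = 30² = 900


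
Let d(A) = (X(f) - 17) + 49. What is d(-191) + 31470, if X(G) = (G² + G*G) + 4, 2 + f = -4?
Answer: 31578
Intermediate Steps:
f = -6 (f = -2 - 4 = -6)
X(G) = 4 + 2*G² (X(G) = (G² + G²) + 4 = 2*G² + 4 = 4 + 2*G²)
d(A) = 108 (d(A) = ((4 + 2*(-6)²) - 17) + 49 = ((4 + 2*36) - 17) + 49 = ((4 + 72) - 17) + 49 = (76 - 17) + 49 = 59 + 49 = 108)
d(-191) + 31470 = 108 + 31470 = 31578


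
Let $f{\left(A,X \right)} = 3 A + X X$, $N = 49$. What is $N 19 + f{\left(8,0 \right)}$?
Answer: $955$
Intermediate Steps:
$f{\left(A,X \right)} = X^{2} + 3 A$ ($f{\left(A,X \right)} = 3 A + X^{2} = X^{2} + 3 A$)
$N 19 + f{\left(8,0 \right)} = 49 \cdot 19 + \left(0^{2} + 3 \cdot 8\right) = 931 + \left(0 + 24\right) = 931 + 24 = 955$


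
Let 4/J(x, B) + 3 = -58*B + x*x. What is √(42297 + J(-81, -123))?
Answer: 2*√123897737334/3423 ≈ 205.66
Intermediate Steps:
J(x, B) = 4/(-3 + x² - 58*B) (J(x, B) = 4/(-3 + (-58*B + x*x)) = 4/(-3 + (-58*B + x²)) = 4/(-3 + (x² - 58*B)) = 4/(-3 + x² - 58*B))
√(42297 + J(-81, -123)) = √(42297 + 4/(-3 + (-81)² - 58*(-123))) = √(42297 + 4/(-3 + 6561 + 7134)) = √(42297 + 4/13692) = √(42297 + 4*(1/13692)) = √(42297 + 1/3423) = √(144782632/3423) = 2*√123897737334/3423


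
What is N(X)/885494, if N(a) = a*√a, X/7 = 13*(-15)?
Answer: -1365*I*√1365/885494 ≈ -0.056953*I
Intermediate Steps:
X = -1365 (X = 7*(13*(-15)) = 7*(-195) = -1365)
N(a) = a^(3/2)
N(X)/885494 = (-1365)^(3/2)/885494 = -1365*I*√1365*(1/885494) = -1365*I*√1365/885494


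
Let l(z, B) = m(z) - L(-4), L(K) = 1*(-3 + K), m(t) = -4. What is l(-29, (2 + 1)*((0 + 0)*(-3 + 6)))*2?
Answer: 6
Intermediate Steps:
L(K) = -3 + K
l(z, B) = 3 (l(z, B) = -4 - (-3 - 4) = -4 - 1*(-7) = -4 + 7 = 3)
l(-29, (2 + 1)*((0 + 0)*(-3 + 6)))*2 = 3*2 = 6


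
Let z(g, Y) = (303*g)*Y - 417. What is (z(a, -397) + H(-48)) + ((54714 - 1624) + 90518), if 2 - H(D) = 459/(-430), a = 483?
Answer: -24921664341/430 ≈ -5.7957e+7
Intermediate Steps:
H(D) = 1319/430 (H(D) = 2 - 459/(-430) = 2 - 459*(-1)/430 = 2 - 1*(-459/430) = 2 + 459/430 = 1319/430)
z(g, Y) = -417 + 303*Y*g (z(g, Y) = 303*Y*g - 417 = -417 + 303*Y*g)
(z(a, -397) + H(-48)) + ((54714 - 1624) + 90518) = ((-417 + 303*(-397)*483) + 1319/430) + ((54714 - 1624) + 90518) = ((-417 - 58100553) + 1319/430) + (53090 + 90518) = (-58100970 + 1319/430) + 143608 = -24983415781/430 + 143608 = -24921664341/430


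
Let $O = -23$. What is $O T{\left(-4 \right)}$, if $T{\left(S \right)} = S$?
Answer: $92$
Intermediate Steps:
$O T{\left(-4 \right)} = \left(-23\right) \left(-4\right) = 92$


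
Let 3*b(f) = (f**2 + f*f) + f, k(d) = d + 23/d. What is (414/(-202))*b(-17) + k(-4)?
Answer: -158775/404 ≈ -393.01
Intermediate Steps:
b(f) = f/3 + 2*f**2/3 (b(f) = ((f**2 + f*f) + f)/3 = ((f**2 + f**2) + f)/3 = (2*f**2 + f)/3 = (f + 2*f**2)/3 = f/3 + 2*f**2/3)
(414/(-202))*b(-17) + k(-4) = (414/(-202))*((1/3)*(-17)*(1 + 2*(-17))) + (-4 + 23/(-4)) = (414*(-1/202))*((1/3)*(-17)*(1 - 34)) + (-4 + 23*(-1/4)) = -69*(-17)*(-33)/101 + (-4 - 23/4) = -207/101*187 - 39/4 = -38709/101 - 39/4 = -158775/404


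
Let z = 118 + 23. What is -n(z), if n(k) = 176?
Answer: -176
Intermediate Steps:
z = 141
-n(z) = -1*176 = -176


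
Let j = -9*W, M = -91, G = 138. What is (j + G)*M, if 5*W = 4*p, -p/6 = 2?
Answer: -102102/5 ≈ -20420.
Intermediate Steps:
p = -12 (p = -6*2 = -12)
W = -48/5 (W = (4*(-12))/5 = (⅕)*(-48) = -48/5 ≈ -9.6000)
j = 432/5 (j = -9*(-48/5) = 432/5 ≈ 86.400)
(j + G)*M = (432/5 + 138)*(-91) = (1122/5)*(-91) = -102102/5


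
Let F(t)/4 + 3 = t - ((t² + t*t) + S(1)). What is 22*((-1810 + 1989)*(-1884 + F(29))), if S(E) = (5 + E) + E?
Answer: -33614768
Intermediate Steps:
S(E) = 5 + 2*E
F(t) = -40 - 8*t² + 4*t (F(t) = -12 + 4*(t - ((t² + t*t) + (5 + 2*1))) = -12 + 4*(t - ((t² + t²) + (5 + 2))) = -12 + 4*(t - (2*t² + 7)) = -12 + 4*(t - (7 + 2*t²)) = -12 + 4*(t + (-7 - 2*t²)) = -12 + 4*(-7 + t - 2*t²) = -12 + (-28 - 8*t² + 4*t) = -40 - 8*t² + 4*t)
22*((-1810 + 1989)*(-1884 + F(29))) = 22*((-1810 + 1989)*(-1884 + (-40 - 8*29² + 4*29))) = 22*(179*(-1884 + (-40 - 8*841 + 116))) = 22*(179*(-1884 + (-40 - 6728 + 116))) = 22*(179*(-1884 - 6652)) = 22*(179*(-8536)) = 22*(-1527944) = -33614768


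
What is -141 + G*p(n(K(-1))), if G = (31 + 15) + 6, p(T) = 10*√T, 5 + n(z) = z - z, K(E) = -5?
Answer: -141 + 520*I*√5 ≈ -141.0 + 1162.8*I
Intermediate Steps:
n(z) = -5 (n(z) = -5 + (z - z) = -5 + 0 = -5)
G = 52 (G = 46 + 6 = 52)
-141 + G*p(n(K(-1))) = -141 + 52*(10*√(-5)) = -141 + 52*(10*(I*√5)) = -141 + 52*(10*I*√5) = -141 + 520*I*√5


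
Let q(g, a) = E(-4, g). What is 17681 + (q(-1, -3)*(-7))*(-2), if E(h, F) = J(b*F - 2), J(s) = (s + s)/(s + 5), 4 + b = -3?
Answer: 17695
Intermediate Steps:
b = -7 (b = -4 - 3 = -7)
J(s) = 2*s/(5 + s) (J(s) = (2*s)/(5 + s) = 2*s/(5 + s))
E(h, F) = 2*(-2 - 7*F)/(3 - 7*F) (E(h, F) = 2*(-7*F - 2)/(5 + (-7*F - 2)) = 2*(-2 - 7*F)/(5 + (-2 - 7*F)) = 2*(-2 - 7*F)/(3 - 7*F))
q(g, a) = 2*(2 + 7*g)/(-3 + 7*g)
17681 + (q(-1, -3)*(-7))*(-2) = 17681 + ((2*(2 + 7*(-1))/(-3 + 7*(-1)))*(-7))*(-2) = 17681 + ((2*(2 - 7)/(-3 - 7))*(-7))*(-2) = 17681 + ((2*(-5)/(-10))*(-7))*(-2) = 17681 + ((2*(-⅒)*(-5))*(-7))*(-2) = 17681 + (1*(-7))*(-2) = 17681 - 7*(-2) = 17681 + 14 = 17695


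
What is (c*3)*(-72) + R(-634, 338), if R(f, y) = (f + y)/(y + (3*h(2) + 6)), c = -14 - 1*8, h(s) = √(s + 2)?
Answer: 831452/175 ≈ 4751.2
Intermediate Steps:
h(s) = √(2 + s)
c = -22 (c = -14 - 8 = -22)
R(f, y) = (f + y)/(12 + y) (R(f, y) = (f + y)/(y + (3*√(2 + 2) + 6)) = (f + y)/(y + (3*√4 + 6)) = (f + y)/(y + (3*2 + 6)) = (f + y)/(y + (6 + 6)) = (f + y)/(y + 12) = (f + y)/(12 + y))
(c*3)*(-72) + R(-634, 338) = -22*3*(-72) + (-634 + 338)/(12 + 338) = -66*(-72) - 296/350 = 4752 + (1/350)*(-296) = 4752 - 148/175 = 831452/175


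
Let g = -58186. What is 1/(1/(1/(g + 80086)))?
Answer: 1/21900 ≈ 4.5662e-5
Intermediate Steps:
1/(1/(1/(g + 80086))) = 1/(1/(1/(-58186 + 80086))) = 1/(1/(1/21900)) = 1/21900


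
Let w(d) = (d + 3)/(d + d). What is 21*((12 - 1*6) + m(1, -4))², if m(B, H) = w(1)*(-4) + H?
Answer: 756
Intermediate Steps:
w(d) = (3 + d)/(2*d) (w(d) = (3 + d)/((2*d)) = (3 + d)*(1/(2*d)) = (3 + d)/(2*d))
m(B, H) = -8 + H (m(B, H) = ((½)*(3 + 1)/1)*(-4) + H = ((½)*1*4)*(-4) + H = 2*(-4) + H = -8 + H)
21*((12 - 1*6) + m(1, -4))² = 21*((12 - 1*6) + (-8 - 4))² = 21*((12 - 6) - 12)² = 21*(6 - 12)² = 21*(-6)² = 21*36 = 756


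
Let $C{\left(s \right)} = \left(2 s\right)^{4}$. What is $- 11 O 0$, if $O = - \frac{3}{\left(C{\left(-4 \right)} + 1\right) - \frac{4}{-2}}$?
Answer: $0$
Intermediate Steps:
$C{\left(s \right)} = 16 s^{4}$
$O = - \frac{3}{4099}$ ($O = - \frac{3}{\left(16 \left(-4\right)^{4} + 1\right) - \frac{4}{-2}} = - \frac{3}{\left(16 \cdot 256 + 1\right) - -2} = - \frac{3}{\left(4096 + 1\right) + 2} = - \frac{3}{4097 + 2} = - \frac{3}{4099} \approx -0.00073189$)
$- 11 O 0 = \left(-11\right) \left(- \frac{3}{4099}\right) 0 = \frac{33}{4099} \cdot 0 = 0$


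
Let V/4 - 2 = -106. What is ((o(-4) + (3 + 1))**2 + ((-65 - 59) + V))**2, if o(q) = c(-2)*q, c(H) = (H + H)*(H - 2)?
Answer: 9363600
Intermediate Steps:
V = -416 (V = 8 + 4*(-106) = 8 - 424 = -416)
c(H) = 2*H*(-2 + H) (c(H) = (2*H)*(-2 + H) = 2*H*(-2 + H))
o(q) = 16*q (o(q) = (2*(-2)*(-2 - 2))*q = (2*(-2)*(-4))*q = 16*q)
((o(-4) + (3 + 1))**2 + ((-65 - 59) + V))**2 = ((16*(-4) + (3 + 1))**2 + ((-65 - 59) - 416))**2 = ((-64 + 4)**2 + (-124 - 416))**2 = ((-60)**2 - 540)**2 = (3600 - 540)**2 = 3060**2 = 9363600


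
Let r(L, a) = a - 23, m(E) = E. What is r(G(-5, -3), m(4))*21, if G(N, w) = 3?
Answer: -399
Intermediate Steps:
r(L, a) = -23 + a
r(G(-5, -3), m(4))*21 = (-23 + 4)*21 = -19*21 = -399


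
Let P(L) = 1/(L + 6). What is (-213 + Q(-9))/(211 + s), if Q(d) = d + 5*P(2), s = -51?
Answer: -1771/1280 ≈ -1.3836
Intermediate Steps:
P(L) = 1/(6 + L)
Q(d) = 5/8 + d (Q(d) = d + 5/(6 + 2) = d + 5/8 = 5/8 + d)
(-213 + Q(-9))/(211 + s) = (-213 + (5/8 - 9))/(211 - 51) = (-213 - 67/8)/160 = -1771/8*1/160 = -1771/1280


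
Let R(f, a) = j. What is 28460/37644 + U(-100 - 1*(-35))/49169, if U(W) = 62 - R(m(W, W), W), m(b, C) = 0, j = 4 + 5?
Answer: 350336218/462729459 ≈ 0.75711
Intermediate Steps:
j = 9
R(f, a) = 9
U(W) = 53 (U(W) = 62 - 1*9 = 62 - 9 = 53)
28460/37644 + U(-100 - 1*(-35))/49169 = 28460/37644 + 53/49169 = 28460*(1/37644) + 53*(1/49169) = 7115/9411 + 53/49169 = 350336218/462729459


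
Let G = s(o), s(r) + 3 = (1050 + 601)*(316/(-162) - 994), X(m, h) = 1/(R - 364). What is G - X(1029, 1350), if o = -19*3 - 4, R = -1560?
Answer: -256257011579/155844 ≈ -1.6443e+6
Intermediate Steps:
X(m, h) = -1/1924 (X(m, h) = 1/(-1560 - 364) = 1/(-1924) = -1/1924)
o = -61 (o = -57 - 4 = -61)
s(r) = -133189715/81 (s(r) = -3 + (1050 + 601)*(316/(-162) - 994) = -3 + 1651*(316*(-1/162) - 994) = -3 + 1651*(-158/81 - 994) = -3 + 1651*(-80672/81) = -3 - 133189472/81 = -133189715/81)
G = -133189715/81 ≈ -1.6443e+6
G - X(1029, 1350) = -133189715/81 - 1*(-1/1924) = -133189715/81 + 1/1924 = -256257011579/155844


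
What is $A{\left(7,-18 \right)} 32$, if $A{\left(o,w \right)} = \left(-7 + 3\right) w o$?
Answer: $16128$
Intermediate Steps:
$A{\left(o,w \right)} = - 4 o w$ ($A{\left(o,w \right)} = - 4 w o = - 4 o w$)
$A{\left(7,-18 \right)} 32 = \left(-4\right) 7 \left(-18\right) 32 = 504 \cdot 32 = 16128$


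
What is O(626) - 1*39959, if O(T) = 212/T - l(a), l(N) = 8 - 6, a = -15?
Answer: -12507687/313 ≈ -39961.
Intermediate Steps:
l(N) = 2
O(T) = -2 + 212/T (O(T) = 212/T - 1*2 = 212/T - 2 = -2 + 212/T)
O(626) - 1*39959 = (-2 + 212/626) - 1*39959 = (-2 + 212*(1/626)) - 39959 = (-2 + 106/313) - 39959 = -520/313 - 39959 = -12507687/313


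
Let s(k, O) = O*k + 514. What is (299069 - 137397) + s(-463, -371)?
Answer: 333959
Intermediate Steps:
s(k, O) = 514 + O*k
(299069 - 137397) + s(-463, -371) = (299069 - 137397) + (514 - 371*(-463)) = 161672 + (514 + 171773) = 161672 + 172287 = 333959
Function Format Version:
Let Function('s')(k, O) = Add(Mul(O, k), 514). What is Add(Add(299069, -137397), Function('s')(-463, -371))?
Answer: 333959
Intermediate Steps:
Function('s')(k, O) = Add(514, Mul(O, k))
Add(Add(299069, -137397), Function('s')(-463, -371)) = Add(Add(299069, -137397), Add(514, Mul(-371, -463))) = Add(161672, Add(514, 171773)) = Add(161672, 172287) = 333959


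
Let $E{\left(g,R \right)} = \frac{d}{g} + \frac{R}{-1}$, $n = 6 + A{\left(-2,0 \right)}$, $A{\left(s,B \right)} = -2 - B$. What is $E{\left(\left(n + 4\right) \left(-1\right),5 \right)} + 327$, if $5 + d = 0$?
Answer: $\frac{2581}{8} \approx 322.63$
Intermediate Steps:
$d = -5$ ($d = -5 + 0 = -5$)
$n = 4$ ($n = 6 - 2 = 4$)
$E{\left(g,R \right)} = - R - \frac{5}{g}$ ($E{\left(g,R \right)} = - \frac{5}{g} + \frac{R}{-1} = - \frac{5}{g} + R \left(-1\right) = - \frac{5}{g} - R = - R - \frac{5}{g}$)
$E{\left(\left(n + 4\right) \left(-1\right),5 \right)} + 327 = \left(\left(-1\right) 5 - \frac{5}{\left(4 + 4\right) \left(-1\right)}\right) + 327 = \left(-5 - \frac{5}{8 \left(-1\right)}\right) + 327 = \left(-5 - \frac{5}{-8}\right) + 327 = \left(-5 - - \frac{5}{8}\right) + 327 = \left(-5 + \frac{5}{8}\right) + 327 = - \frac{35}{8} + 327 = \frac{2581}{8}$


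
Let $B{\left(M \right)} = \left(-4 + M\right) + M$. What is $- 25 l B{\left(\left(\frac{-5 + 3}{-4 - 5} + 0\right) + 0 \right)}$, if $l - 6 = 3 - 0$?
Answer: $800$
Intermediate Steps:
$l = 9$ ($l = 6 + \left(3 - 0\right) = 6 + \left(3 + 0\right) = 6 + 3 = 9$)
$B{\left(M \right)} = -4 + 2 M$
$- 25 l B{\left(\left(\frac{-5 + 3}{-4 - 5} + 0\right) + 0 \right)} = \left(-25\right) 9 \left(-4 + 2 \left(\left(\frac{-5 + 3}{-4 - 5} + 0\right) + 0\right)\right) = - 225 \left(-4 + 2 \left(\left(- \frac{2}{-9} + 0\right) + 0\right)\right) = - 225 \left(-4 + 2 \left(\left(\left(-2\right) \left(- \frac{1}{9}\right) + 0\right) + 0\right)\right) = - 225 \left(-4 + 2 \left(\left(\frac{2}{9} + 0\right) + 0\right)\right) = - 225 \left(-4 + 2 \left(\frac{2}{9} + 0\right)\right) = - 225 \left(-4 + 2 \cdot \frac{2}{9}\right) = - 225 \left(-4 + \frac{4}{9}\right) = \left(-225\right) \left(- \frac{32}{9}\right) = 800$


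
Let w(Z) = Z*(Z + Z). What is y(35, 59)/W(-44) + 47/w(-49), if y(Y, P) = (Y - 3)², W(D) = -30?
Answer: -2457919/72030 ≈ -34.124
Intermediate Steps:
y(Y, P) = (-3 + Y)²
w(Z) = 2*Z² (w(Z) = Z*(2*Z) = 2*Z²)
y(35, 59)/W(-44) + 47/w(-49) = (-3 + 35)²/(-30) + 47/((2*(-49)²)) = 32²*(-1/30) + 47/((2*2401)) = 1024*(-1/30) + 47/4802 = -512/15 + 47*(1/4802) = -512/15 + 47/4802 = -2457919/72030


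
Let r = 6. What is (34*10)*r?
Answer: 2040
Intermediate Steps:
(34*10)*r = (34*10)*6 = 340*6 = 2040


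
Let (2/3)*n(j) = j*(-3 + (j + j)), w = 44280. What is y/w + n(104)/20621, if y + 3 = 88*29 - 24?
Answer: 293628485/182619576 ≈ 1.6079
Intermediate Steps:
y = 2525 (y = -3 + (88*29 - 24) = -3 + (2552 - 24) = -3 + 2528 = 2525)
n(j) = 3*j*(-3 + 2*j)/2 (n(j) = 3*(j*(-3 + (j + j)))/2 = 3*(j*(-3 + 2*j))/2 = 3*j*(-3 + 2*j)/2)
y/w + n(104)/20621 = 2525/44280 + ((3/2)*104*(-3 + 2*104))/20621 = 2525*(1/44280) + ((3/2)*104*(-3 + 208))*(1/20621) = 505/8856 + ((3/2)*104*205)*(1/20621) = 505/8856 + 31980*(1/20621) = 505/8856 + 31980/20621 = 293628485/182619576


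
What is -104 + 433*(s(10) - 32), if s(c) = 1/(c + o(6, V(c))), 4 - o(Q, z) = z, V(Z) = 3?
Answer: -153127/11 ≈ -13921.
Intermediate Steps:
o(Q, z) = 4 - z
s(c) = 1/(1 + c) (s(c) = 1/(c + (4 - 1*3)) = 1/(c + (4 - 3)) = 1/(c + 1) = 1/(1 + c))
-104 + 433*(s(10) - 32) = -104 + 433*(1/(1 + 10) - 32) = -104 + 433*(1/11 - 32) = -104 + 433*(-351/11) = -104 - 151983/11 = -153127/11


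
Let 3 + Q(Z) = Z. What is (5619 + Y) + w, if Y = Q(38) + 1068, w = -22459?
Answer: -15737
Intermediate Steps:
Q(Z) = -3 + Z
Y = 1103 (Y = (-3 + 38) + 1068 = 35 + 1068 = 1103)
(5619 + Y) + w = (5619 + 1103) - 22459 = 6722 - 22459 = -15737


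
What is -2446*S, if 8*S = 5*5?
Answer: -30575/4 ≈ -7643.8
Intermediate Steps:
S = 25/8 (S = (5*5)/8 = (1/8)*25 = 25/8 ≈ 3.1250)
-2446*S = -2446*25/8 = -30575/4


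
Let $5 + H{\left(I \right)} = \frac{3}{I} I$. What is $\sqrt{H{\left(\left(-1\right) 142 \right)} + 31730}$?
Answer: $4 \sqrt{1983} \approx 178.12$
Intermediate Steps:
$H{\left(I \right)} = -2$ ($H{\left(I \right)} = -5 + \frac{3}{I} I = -5 + 3 = -2$)
$\sqrt{H{\left(\left(-1\right) 142 \right)} + 31730} = \sqrt{-2 + 31730} = \sqrt{31728} = 4 \sqrt{1983}$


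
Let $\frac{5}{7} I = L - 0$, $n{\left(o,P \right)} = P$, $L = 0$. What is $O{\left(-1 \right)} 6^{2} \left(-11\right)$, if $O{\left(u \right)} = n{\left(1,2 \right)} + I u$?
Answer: $-792$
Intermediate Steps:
$I = 0$ ($I = \frac{7 \left(0 - 0\right)}{5} = \frac{7 \left(0 + 0\right)}{5} = \frac{7}{5} \cdot 0 = 0$)
$O{\left(u \right)} = 2$ ($O{\left(u \right)} = 2 + 0 u = 2 + 0 = 2$)
$O{\left(-1 \right)} 6^{2} \left(-11\right) = 2 \cdot 6^{2} \left(-11\right) = 2 \cdot 36 \left(-11\right) = 72 \left(-11\right) = -792$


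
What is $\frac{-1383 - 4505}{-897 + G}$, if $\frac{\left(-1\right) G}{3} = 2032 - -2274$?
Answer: $\frac{5888}{13815} \approx 0.4262$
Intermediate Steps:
$G = -12918$ ($G = - 3 \left(2032 - -2274\right) = - 3 \left(2032 + 2274\right) = \left(-3\right) 4306 = -12918$)
$\frac{-1383 - 4505}{-897 + G} = \frac{-1383 - 4505}{-897 - 12918} = - \frac{5888}{-13815} = \left(-5888\right) \left(- \frac{1}{13815}\right) = \frac{5888}{13815}$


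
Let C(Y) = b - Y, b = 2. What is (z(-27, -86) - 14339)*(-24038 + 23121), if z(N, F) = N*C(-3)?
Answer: 13272658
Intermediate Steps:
C(Y) = 2 - Y
z(N, F) = 5*N (z(N, F) = N*(2 - 1*(-3)) = N*(2 + 3) = N*5 = 5*N)
(z(-27, -86) - 14339)*(-24038 + 23121) = (5*(-27) - 14339)*(-24038 + 23121) = (-135 - 14339)*(-917) = -14474*(-917) = 13272658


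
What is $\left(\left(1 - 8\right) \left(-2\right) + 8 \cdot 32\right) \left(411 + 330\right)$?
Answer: $200070$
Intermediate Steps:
$\left(\left(1 - 8\right) \left(-2\right) + 8 \cdot 32\right) \left(411 + 330\right) = \left(\left(-7\right) \left(-2\right) + 256\right) 741 = \left(14 + 256\right) 741 = 270 \cdot 741 = 200070$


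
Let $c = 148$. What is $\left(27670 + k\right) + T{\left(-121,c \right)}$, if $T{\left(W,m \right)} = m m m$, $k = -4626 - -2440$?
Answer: $3267276$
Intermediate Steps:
$k = -2186$ ($k = -4626 + 2440 = -2186$)
$T{\left(W,m \right)} = m^{3}$ ($T{\left(W,m \right)} = m^{2} m = m^{3}$)
$\left(27670 + k\right) + T{\left(-121,c \right)} = \left(27670 - 2186\right) + 148^{3} = 25484 + 3241792 = 3267276$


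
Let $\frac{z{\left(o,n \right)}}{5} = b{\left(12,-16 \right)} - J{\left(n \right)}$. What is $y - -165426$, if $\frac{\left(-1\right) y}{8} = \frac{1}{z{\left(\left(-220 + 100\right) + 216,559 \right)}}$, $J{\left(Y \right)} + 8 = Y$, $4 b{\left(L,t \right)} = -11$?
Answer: $\frac{1832092982}{11075} \approx 1.6543 \cdot 10^{5}$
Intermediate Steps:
$b{\left(L,t \right)} = - \frac{11}{4}$ ($b{\left(L,t \right)} = \frac{1}{4} \left(-11\right) = - \frac{11}{4}$)
$J{\left(Y \right)} = -8 + Y$
$z{\left(o,n \right)} = \frac{105}{4} - 5 n$ ($z{\left(o,n \right)} = 5 \left(- \frac{11}{4} - \left(-8 + n\right)\right) = 5 \left(\frac{21}{4} - n\right) = \frac{105}{4} - 5 n$)
$y = \frac{32}{11075}$ ($y = - \frac{8}{\frac{105}{4} - 2795} = - \frac{8}{- \frac{11075}{4}} = \left(-8\right) \left(- \frac{4}{11075}\right) = \frac{32}{11075} \approx 0.0028894$)
$y - -165426 = \frac{32}{11075} - -165426 = \frac{32}{11075} + 165426 = \frac{1832092982}{11075}$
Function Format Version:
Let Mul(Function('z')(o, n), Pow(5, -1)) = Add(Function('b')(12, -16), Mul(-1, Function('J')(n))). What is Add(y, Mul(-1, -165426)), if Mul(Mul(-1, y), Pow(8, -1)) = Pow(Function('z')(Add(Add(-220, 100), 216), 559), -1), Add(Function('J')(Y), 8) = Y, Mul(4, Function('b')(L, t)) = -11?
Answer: Rational(1832092982, 11075) ≈ 1.6543e+5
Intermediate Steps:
Function('b')(L, t) = Rational(-11, 4) (Function('b')(L, t) = Mul(Rational(1, 4), -11) = Rational(-11, 4))
Function('J')(Y) = Add(-8, Y)
Function('z')(o, n) = Add(Rational(105, 4), Mul(-5, n)) (Function('z')(o, n) = Mul(5, Add(Rational(-11, 4), Mul(-1, Add(-8, n)))) = Mul(5, Add(Rational(-11, 4), Add(8, Mul(-1, n)))) = Mul(5, Add(Rational(21, 4), Mul(-1, n))) = Add(Rational(105, 4), Mul(-5, n)))
y = Rational(32, 11075) (y = Mul(-8, Pow(Add(Rational(105, 4), Mul(-5, 559)), -1)) = Mul(-8, Pow(Add(Rational(105, 4), -2795), -1)) = Mul(-8, Pow(Rational(-11075, 4), -1)) = Mul(-8, Rational(-4, 11075)) = Rational(32, 11075) ≈ 0.0028894)
Add(y, Mul(-1, -165426)) = Add(Rational(32, 11075), Mul(-1, -165426)) = Add(Rational(32, 11075), 165426) = Rational(1832092982, 11075)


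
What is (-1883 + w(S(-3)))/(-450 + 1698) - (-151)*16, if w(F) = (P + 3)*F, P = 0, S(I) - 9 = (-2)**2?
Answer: 753331/312 ≈ 2414.5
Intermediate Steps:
S(I) = 13 (S(I) = 9 + (-2)**2 = 9 + 4 = 13)
w(F) = 3*F (w(F) = (0 + 3)*F = 3*F)
(-1883 + w(S(-3)))/(-450 + 1698) - (-151)*16 = (-1883 + 3*13)/(-450 + 1698) - (-151)*16 = (-1883 + 39)/1248 - 1*(-2416) = -1844*1/1248 + 2416 = -461/312 + 2416 = 753331/312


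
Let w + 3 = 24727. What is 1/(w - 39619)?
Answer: -1/14895 ≈ -6.7137e-5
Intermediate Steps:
w = 24724 (w = -3 + 24727 = 24724)
1/(w - 39619) = 1/(24724 - 39619) = 1/(-14895) = -1/14895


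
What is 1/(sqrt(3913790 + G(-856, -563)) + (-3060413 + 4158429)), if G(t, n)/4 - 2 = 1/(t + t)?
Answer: 469950848/516011875212025 - 2*sqrt(179236293101)/516011875212025 ≈ 9.0910e-7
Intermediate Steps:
G(t, n) = 8 + 2/t (G(t, n) = 8 + 4/(t + t) = 8 + 4/((2*t)) = 8 + 4*(1/(2*t)) = 8 + 2/t)
1/(sqrt(3913790 + G(-856, -563)) + (-3060413 + 4158429)) = 1/(sqrt(3913790 + (8 + 2/(-856))) + (-3060413 + 4158429)) = 1/(sqrt(3913790 + (8 + 2*(-1/856))) + 1098016) = 1/(sqrt(3913790 + (8 - 1/428)) + 1098016) = 1/(sqrt(3913790 + 3423/428) + 1098016) = 1/(sqrt(1675105543/428) + 1098016) = 1/(sqrt(179236293101)/214 + 1098016) = 1/(1098016 + sqrt(179236293101)/214)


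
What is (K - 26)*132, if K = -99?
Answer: -16500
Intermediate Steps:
(K - 26)*132 = (-99 - 26)*132 = -125*132 = -16500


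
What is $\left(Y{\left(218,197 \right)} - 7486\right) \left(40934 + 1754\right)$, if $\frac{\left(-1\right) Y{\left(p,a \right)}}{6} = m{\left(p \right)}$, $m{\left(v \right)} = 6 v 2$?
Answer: $-989593216$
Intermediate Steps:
$m{\left(v \right)} = 12 v$
$Y{\left(p,a \right)} = - 72 p$ ($Y{\left(p,a \right)} = - 6 \cdot 12 p = - 72 p$)
$\left(Y{\left(218,197 \right)} - 7486\right) \left(40934 + 1754\right) = \left(\left(-72\right) 218 - 7486\right) \left(40934 + 1754\right) = \left(-15696 - 7486\right) 42688 = \left(-23182\right) 42688 = -989593216$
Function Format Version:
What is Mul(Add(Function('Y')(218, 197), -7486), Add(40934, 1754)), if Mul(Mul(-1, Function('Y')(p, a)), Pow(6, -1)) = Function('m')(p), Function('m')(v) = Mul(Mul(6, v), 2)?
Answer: -989593216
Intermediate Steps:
Function('m')(v) = Mul(12, v)
Function('Y')(p, a) = Mul(-72, p) (Function('Y')(p, a) = Mul(-6, Mul(12, p)) = Mul(-72, p))
Mul(Add(Function('Y')(218, 197), -7486), Add(40934, 1754)) = Mul(Add(Mul(-72, 218), -7486), Add(40934, 1754)) = Mul(Add(-15696, -7486), 42688) = Mul(-23182, 42688) = -989593216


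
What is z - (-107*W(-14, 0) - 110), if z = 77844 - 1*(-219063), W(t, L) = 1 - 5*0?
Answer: 297124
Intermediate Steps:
W(t, L) = 1 (W(t, L) = 1 + 0 = 1)
z = 296907 (z = 77844 + 219063 = 296907)
z - (-107*W(-14, 0) - 110) = 296907 - (-107*1 - 110) = 296907 - (-107 - 110) = 296907 - 1*(-217) = 296907 + 217 = 297124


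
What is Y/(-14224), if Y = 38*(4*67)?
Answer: -1273/1778 ≈ -0.71597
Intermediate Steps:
Y = 10184 (Y = 38*268 = 10184)
Y/(-14224) = 10184/(-14224) = 10184*(-1/14224) = -1273/1778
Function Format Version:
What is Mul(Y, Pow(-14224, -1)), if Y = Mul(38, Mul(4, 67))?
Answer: Rational(-1273, 1778) ≈ -0.71597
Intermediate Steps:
Y = 10184 (Y = Mul(38, 268) = 10184)
Mul(Y, Pow(-14224, -1)) = Mul(10184, Pow(-14224, -1)) = Mul(10184, Rational(-1, 14224)) = Rational(-1273, 1778)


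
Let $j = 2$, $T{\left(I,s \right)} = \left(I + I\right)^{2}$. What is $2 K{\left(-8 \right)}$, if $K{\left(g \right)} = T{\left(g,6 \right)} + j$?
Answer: $516$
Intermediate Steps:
$T{\left(I,s \right)} = 4 I^{2}$ ($T{\left(I,s \right)} = \left(2 I\right)^{2} = 4 I^{2}$)
$K{\left(g \right)} = 2 + 4 g^{2}$ ($K{\left(g \right)} = 4 g^{2} + 2 = 2 + 4 g^{2}$)
$2 K{\left(-8 \right)} = 2 \left(2 + 4 \left(-8\right)^{2}\right) = 2 \left(2 + 4 \cdot 64\right) = 2 \left(2 + 256\right) = 2 \cdot 258 = 516$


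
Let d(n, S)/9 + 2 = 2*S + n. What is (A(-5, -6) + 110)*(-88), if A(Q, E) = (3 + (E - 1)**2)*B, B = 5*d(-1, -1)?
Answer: 1019920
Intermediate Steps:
d(n, S) = -18 + 9*n + 18*S (d(n, S) = -18 + 9*(2*S + n) = -18 + 9*(n + 2*S) = -18 + (9*n + 18*S) = -18 + 9*n + 18*S)
B = -225 (B = 5*(-18 + 9*(-1) + 18*(-1)) = 5*(-18 - 9 - 18) = 5*(-45) = -225)
A(Q, E) = -675 - 225*(-1 + E)**2 (A(Q, E) = (3 + (E - 1)**2)*(-225) = (3 + (-1 + E)**2)*(-225) = -675 - 225*(-1 + E)**2)
(A(-5, -6) + 110)*(-88) = ((-675 - 225*(-1 - 6)**2) + 110)*(-88) = ((-675 - 225*(-7)**2) + 110)*(-88) = ((-675 - 225*49) + 110)*(-88) = ((-675 - 11025) + 110)*(-88) = (-11700 + 110)*(-88) = -11590*(-88) = 1019920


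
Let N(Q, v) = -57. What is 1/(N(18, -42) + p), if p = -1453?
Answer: -1/1510 ≈ -0.00066225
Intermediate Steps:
1/(N(18, -42) + p) = 1/(-57 - 1453) = 1/(-1510) = -1/1510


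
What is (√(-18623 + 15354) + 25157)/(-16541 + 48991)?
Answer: 2287/2950 + I*√3269/32450 ≈ 0.77525 + 0.0017619*I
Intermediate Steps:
(√(-18623 + 15354) + 25157)/(-16541 + 48991) = (√(-3269) + 25157)/32450 = (I*√3269 + 25157)*(1/32450) = (25157 + I*√3269)*(1/32450) = 2287/2950 + I*√3269/32450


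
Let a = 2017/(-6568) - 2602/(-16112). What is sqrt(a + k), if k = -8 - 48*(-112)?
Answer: sqrt(14675941568483495)/1653494 ≈ 73.266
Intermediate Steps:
a = -481499/3306988 (a = 2017*(-1/6568) - 2602*(-1/16112) = -2017/6568 + 1301/8056 = -481499/3306988 ≈ -0.14560)
k = 5368 (k = -8 + 5376 = 5368)
sqrt(a + k) = sqrt(-481499/3306988 + 5368) = sqrt(17751430085/3306988) = sqrt(14675941568483495)/1653494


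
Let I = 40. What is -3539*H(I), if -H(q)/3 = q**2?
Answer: 16987200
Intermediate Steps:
H(q) = -3*q**2
-3539*H(I) = -3539*(-3*40**2) = -3539*(-3*1600) = -3539/(1/(-4800)) = -3539/(-1/4800) = -3539*(-4800) = 16987200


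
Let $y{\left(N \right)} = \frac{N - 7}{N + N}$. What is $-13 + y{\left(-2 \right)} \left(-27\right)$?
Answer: $- \frac{295}{4} \approx -73.75$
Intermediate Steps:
$y{\left(N \right)} = \frac{-7 + N}{2 N}$
$-13 + y{\left(-2 \right)} \left(-27\right) = -13 + \frac{-7 - 2}{2 \left(-2\right)} \left(-27\right) = -13 + \frac{1}{2} \left(- \frac{1}{2}\right) \left(-9\right) \left(-27\right) = -13 + \frac{9}{4} \left(-27\right) = -13 - \frac{243}{4} = - \frac{295}{4}$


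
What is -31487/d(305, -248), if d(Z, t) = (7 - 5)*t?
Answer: 31487/496 ≈ 63.482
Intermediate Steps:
d(Z, t) = 2*t
-31487/d(305, -248) = -31487/(2*(-248)) = -31487/(-496) = -31487*(-1/496) = 31487/496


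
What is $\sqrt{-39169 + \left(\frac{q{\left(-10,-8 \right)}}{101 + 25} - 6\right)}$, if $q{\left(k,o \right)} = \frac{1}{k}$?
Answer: $\frac{i \sqrt{1727617535}}{210} \approx 197.93 i$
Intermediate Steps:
$\sqrt{-39169 + \left(\frac{q{\left(-10,-8 \right)}}{101 + 25} - 6\right)} = \sqrt{-39169 - \left(6 - \frac{1}{\left(101 + 25\right) \left(-10\right)}\right)} = \sqrt{-39169 - \left(6 - \frac{1}{126} \left(- \frac{1}{10}\right)\right)} = \sqrt{-39169 + \left(\frac{1}{126} \left(- \frac{1}{10}\right) - 6\right)} = \sqrt{-39169 - \frac{7561}{1260}} = \sqrt{- \frac{49360501}{1260}} = \frac{i \sqrt{1727617535}}{210}$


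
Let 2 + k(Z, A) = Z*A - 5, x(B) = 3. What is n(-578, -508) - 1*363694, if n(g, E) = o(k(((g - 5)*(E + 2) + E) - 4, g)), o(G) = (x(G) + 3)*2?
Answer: -363682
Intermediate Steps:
k(Z, A) = -7 + A*Z (k(Z, A) = -2 + (Z*A - 5) = -2 + (A*Z - 5) = -2 + (-5 + A*Z) = -7 + A*Z)
o(G) = 12 (o(G) = (3 + 3)*2 = 6*2 = 12)
n(g, E) = 12
n(-578, -508) - 1*363694 = 12 - 1*363694 = 12 - 363694 = -363682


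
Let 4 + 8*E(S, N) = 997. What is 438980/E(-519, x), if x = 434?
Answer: 3511840/993 ≈ 3536.6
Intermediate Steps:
E(S, N) = 993/8 (E(S, N) = -½ + (⅛)*997 = -½ + 997/8 = 993/8)
438980/E(-519, x) = 438980/(993/8) = 438980*(8/993) = 3511840/993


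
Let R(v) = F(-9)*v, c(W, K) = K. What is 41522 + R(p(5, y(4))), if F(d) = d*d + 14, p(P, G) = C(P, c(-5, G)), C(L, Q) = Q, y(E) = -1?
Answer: 41427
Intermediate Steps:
p(P, G) = G
F(d) = 14 + d² (F(d) = d² + 14 = 14 + d²)
R(v) = 95*v (R(v) = (14 + (-9)²)*v = (14 + 81)*v = 95*v)
41522 + R(p(5, y(4))) = 41522 + 95*(-1) = 41522 - 95 = 41427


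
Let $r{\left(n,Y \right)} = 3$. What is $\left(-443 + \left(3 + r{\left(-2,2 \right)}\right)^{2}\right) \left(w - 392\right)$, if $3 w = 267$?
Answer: $123321$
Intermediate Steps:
$w = 89$ ($w = \frac{1}{3} \cdot 267 = 89$)
$\left(-443 + \left(3 + r{\left(-2,2 \right)}\right)^{2}\right) \left(w - 392\right) = \left(-443 + \left(3 + 3\right)^{2}\right) \left(89 - 392\right) = \left(-443 + 6^{2}\right) \left(-303\right) = \left(-443 + 36\right) \left(-303\right) = \left(-407\right) \left(-303\right) = 123321$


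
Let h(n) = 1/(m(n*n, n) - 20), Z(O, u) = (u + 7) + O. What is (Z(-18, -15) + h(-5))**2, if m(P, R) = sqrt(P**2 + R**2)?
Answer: 839821/1250 - 648*sqrt(26)/625 ≈ 666.57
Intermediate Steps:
Z(O, u) = 7 + O + u (Z(O, u) = (7 + u) + O = 7 + O + u)
h(n) = 1/(-20 + sqrt(n**2 + n**4)) (h(n) = 1/(sqrt((n*n)**2 + n**2) - 20) = 1/(sqrt((n**2)**2 + n**2) - 20) = 1/(sqrt(n**4 + n**2) - 20) = 1/(sqrt(n**2 + n**4) - 20) = 1/(-20 + sqrt(n**2 + n**4)))
(Z(-18, -15) + h(-5))**2 = ((7 - 18 - 15) + 1/(-20 + sqrt((-5)**2 + (-5)**4)))**2 = (-26 + 1/(-20 + sqrt(25 + 625)))**2 = (-26 + 1/(-20 + sqrt(650)))**2 = (-26 + 1/(-20 + 5*sqrt(26)))**2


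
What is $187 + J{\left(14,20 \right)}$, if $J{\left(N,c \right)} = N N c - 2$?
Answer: $4105$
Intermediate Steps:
$J{\left(N,c \right)} = -2 + c N^{2}$ ($J{\left(N,c \right)} = N^{2} c - 2 = c N^{2} - 2 = -2 + c N^{2}$)
$187 + J{\left(14,20 \right)} = 187 - \left(2 - 20 \cdot 14^{2}\right) = 187 + \left(-2 + 20 \cdot 196\right) = 187 + \left(-2 + 3920\right) = 187 + 3918 = 4105$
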